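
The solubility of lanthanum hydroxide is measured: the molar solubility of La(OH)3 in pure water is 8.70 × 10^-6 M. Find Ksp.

La(OH)3(s) ⇌ La^3+(aq) + 3 OH^-(aq)
Let s = molar solubility. Then [La^3+] = s and [OH^-] = 3s.
Ksp = [La^3+][OH^-]^3
Substituting: Ksp = s(3s)^3 = 27s^4
With s = 8.70 × 10^-6: Ksp = 1.55 × 10^-19

Ksp = 1.55 × 10^-19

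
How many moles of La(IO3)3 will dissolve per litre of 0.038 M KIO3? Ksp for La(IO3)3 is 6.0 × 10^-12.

La(IO3)3(s) <=> La^3+ + 3 IO3^-
Ksp = [La^3+][IO3^-]^3
If s mol/L dissolves here, [La^3+] = s, [IO3^-] = 0.038 + 3s ≈ 0.038 (Ksp is small, so little additional dissolves).
Ksp ≈ s × (0.038)^3
s = 1.1 × 10^-7 M
Check: 3s = 3.3 × 10^-7 ≪ 0.038, so the approximation is valid.

s = 1.1e-7 M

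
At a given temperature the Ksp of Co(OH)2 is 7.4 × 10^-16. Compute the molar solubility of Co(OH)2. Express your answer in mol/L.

Co(OH)2(s) ⇌ Co^2+(aq) + 2 OH^-(aq)
Ksp = [Co^2+][OH^-]^2
If s mol/L of Co(OH)2 dissolves, [Co^2+] = s and [OH^-] = 2s.
So Ksp = s × (2s)^2 = 4s^3
s^3 = 7.4 × 10^-16 / 4, so s = 5.7 × 10^-6 M

s = 5.7e-6 M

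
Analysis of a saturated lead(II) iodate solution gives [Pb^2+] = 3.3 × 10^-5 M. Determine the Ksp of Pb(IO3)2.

1.4e-13

Pb(IO3)2(s) ⇌ Pb^2+(aq) + 2 IO3^-(aq)
Stoichiometry gives [IO3^-] = (2/1)[Pb^2+] = 6.60 × 10^-5 M.
Ksp = [Pb^2+][IO3^-]^2
Ksp = 3.3 × 10^-5 × (6.60 x 10^-5)^2 = 1.4 × 10^-13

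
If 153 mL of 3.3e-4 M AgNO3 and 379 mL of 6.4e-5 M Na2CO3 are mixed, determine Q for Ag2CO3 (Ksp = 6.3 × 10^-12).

Total volume = 153 + 379 = 532 mL.
[Ag^+] = 3.3 × 10^-4 × (153/532) = 9.49 × 10^-5 M
[CO3^2-] = 6.4 x 10^-5 × (379/532) = 4.56 x 10^-5 M
Ag2CO3(s) ⇌ 2 Ag^+ + CO3^2-, so Q = [Ag^+]^2[CO3^2-]
Q = (9.49 × 10^-5)^2(4.56 × 10^-5) = 4.1 × 10^-13
Q < Ksp, so no precipitate of Ag2CO3 forms.

Q = 4.1e-13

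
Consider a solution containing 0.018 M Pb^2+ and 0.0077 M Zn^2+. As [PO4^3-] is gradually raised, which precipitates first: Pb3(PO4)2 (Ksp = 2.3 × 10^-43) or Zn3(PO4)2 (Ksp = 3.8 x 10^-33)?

Pb3(PO4)2

Each salt begins to precipitate when Q = Ksp, i.e. when [PO4^3-] reaches its threshold.
For Pb3(PO4)2: 2.3 × 10^-43 = (0.018)^3 × [PO4^3-]^2  ⇒  [PO4^3-] = 2.0 x 10^-19 M.
For Zn3(PO4)2: 3.8 x 10^-33 = (0.0077)^3 × [PO4^3-]^2  ⇒  [PO4^3-] = 9.1 × 10^-14 M.
The salt with the lower threshold [PO4^3-] precipitates first: Pb3(PO4)2.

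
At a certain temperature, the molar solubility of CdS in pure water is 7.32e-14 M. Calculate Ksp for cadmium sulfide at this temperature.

Ksp = 5.36e-27

CdS(s) ⇌ Cd^2+(aq) + S^2-(aq)
For each mole of CdS that dissolves: [Cd^2+] = s, [S^2-] = s.
Ksp = [Cd^2+][S^2-]
Ksp = s^2
Ksp = (7.32 x 10^-14)^2 = 5.36 x 10^-27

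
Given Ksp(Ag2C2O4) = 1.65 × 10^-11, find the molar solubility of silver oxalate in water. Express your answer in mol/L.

Ag2C2O4(s) ⇌ 2 Ag^+ + C2O4^2-
Ksp = [Ag^+]^2[C2O4^2-]
Let s = molar solubility. Then [Ag^+] = 2s and [C2O4^2-] = s.
So Ksp = (2s)^2 × s = 4s^3
Solving, s = (1.65 × 10^-11/4)^(1/3) = 1.60 x 10^-4 M

1.60 x 10^-4 M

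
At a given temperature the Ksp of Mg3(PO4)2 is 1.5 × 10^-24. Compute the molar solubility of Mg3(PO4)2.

Mg3(PO4)2(s) <=> 3 Mg^2+(aq) + 2 PO4^3-(aq)
Ksp = [Mg^2+]^3[PO4^3-]^2
For each mole of Mg3(PO4)2 that dissolves: [Mg^2+] = 3s, [PO4^3-] = 2s.
Ksp = (3s)^3(2s)^2 = 108s^5
s = (1.5 × 10^-24 / 108)^(1/5) = 6.7 × 10^-6 M

s ≈ 6.7e-6 M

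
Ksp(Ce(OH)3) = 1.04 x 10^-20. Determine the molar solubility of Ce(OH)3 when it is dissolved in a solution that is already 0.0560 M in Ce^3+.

Ce(OH)3(s) ⇌ Ce^3+(aq) + 3 OH^-(aq)
Ksp = [Ce^3+][OH^-]^3
Let s be the molar solubility in this solution. [Ce^3+] = 0.0560 + s ≈ 0.0560, [OH^-] = 3s (common-ion effect: Ce^3+ is already 0.0560 M).
Ksp ≈ 0.0560 × (3s)^3
s = 1.90 x 10^-7 M
Check: s = 1.9 x 10^-7 ≪ 0.0560, so the approximation is valid.

s ≈ 1.90 × 10^-7 M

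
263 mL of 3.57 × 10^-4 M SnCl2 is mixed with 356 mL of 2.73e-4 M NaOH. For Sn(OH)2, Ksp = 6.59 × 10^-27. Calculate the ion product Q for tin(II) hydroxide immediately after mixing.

Total volume = 263 + 356 = 619 mL.
[Sn^2+] = 3.57 × 10^-4 × (263/619) = 1.517 x 10^-4 M
[OH^-] = 2.73 × 10^-4 × (356/619) = 1.570 × 10^-4 M
Sn(OH)2(s) <=> Sn^2+(aq) + 2 OH^-(aq), so Q = [Sn^2+][OH^-]^2
Q = (1.517 × 10^-4)(1.570 × 10^-4)^2 = 3.74 × 10^-12
Q > Ksp, so Sn(OH)2 will precipitate.

Q ≈ 3.74 × 10^-12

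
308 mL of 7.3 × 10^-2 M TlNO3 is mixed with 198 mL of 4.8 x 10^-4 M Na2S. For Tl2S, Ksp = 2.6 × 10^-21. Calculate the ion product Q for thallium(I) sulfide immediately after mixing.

Total volume = 308 + 198 = 506 mL.
[Tl^+] = 7.3 × 10^-2 × (308/506) = 4.44 × 10^-2 M
[S^2-] = 4.8 x 10^-4 × (198/506) = 1.88 × 10^-4 M
Tl2S(s) <=> 2 Tl^+(aq) + S^2-(aq), so Q = [Tl^+]^2[S^2-]
Q = (4.44 × 10^-2)^2(1.88 × 10^-4) = 3.7 × 10^-7
Q > Ksp, so Tl2S will precipitate.

3.7 x 10^-7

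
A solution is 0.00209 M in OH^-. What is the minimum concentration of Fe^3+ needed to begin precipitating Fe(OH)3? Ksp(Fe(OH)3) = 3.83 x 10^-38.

Fe(OH)3(s) <=> Fe^3+ + 3 OH^-
Ksp = [Fe^3+][OH^-]^3
Precipitation begins when Q = Ksp. With [OH^-] = 0.00209 M:
3.83 x 10^-38 = (0.00209)^3 × [Fe^3+]
[Fe^3+] = (3.83 x 10^-38 / 9.129 × 10^-9) = 4.20 × 10^-30 M

4.20 x 10^-30 M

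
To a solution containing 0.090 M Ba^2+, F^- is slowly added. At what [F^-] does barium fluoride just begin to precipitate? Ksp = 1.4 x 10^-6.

[F^-] ≈ 3.9 × 10^-3 M

BaF2(s) ⇌ Ba^2+ + 2 F^-
Ksp = [Ba^2+][F^-]^2
Precipitation begins when Q = Ksp. With [Ba^2+] = 0.090 M:
1.4 x 10^-6 = (0.090) × [F^-]^2
[F^-] = (1.4 x 10^-6 / 9.0 x 10^-2)^(1/2) = 3.9 × 10^-3 M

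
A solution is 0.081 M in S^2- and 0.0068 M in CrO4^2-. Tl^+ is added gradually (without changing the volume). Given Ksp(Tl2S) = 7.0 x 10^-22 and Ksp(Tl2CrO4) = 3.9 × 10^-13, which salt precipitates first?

Tl2S

Each salt begins to precipitate when Q = Ksp, i.e. when [Tl^+] reaches its threshold.
For Tl2S: 7.0 x 10^-22 = 0.081 × [Tl^+]^2  ⇒  [Tl^+] = 9.3 x 10^-11 M.
For Tl2CrO4: 3.9 × 10^-13 = 0.0068 × [Tl^+]^2  ⇒  [Tl^+] = 7.6 × 10^-6 M.
The salt with the lower threshold [Tl^+] precipitates first: Tl2S.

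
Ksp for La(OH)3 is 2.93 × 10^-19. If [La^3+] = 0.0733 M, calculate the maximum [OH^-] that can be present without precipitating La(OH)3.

La(OH)3(s) <=> La^3+(aq) + 3 OH^-(aq)
Ksp = [La^3+][OH^-]^3
Precipitation begins when Q = Ksp. With [La^3+] = 0.0733 M:
2.93 × 10^-19 = (0.0733) × [OH^-]^3
[OH^-] = (2.93 × 10^-19 / 7.33 x 10^-2)^(1/3) = 1.59 x 10^-6 M

1.59 × 10^-6 M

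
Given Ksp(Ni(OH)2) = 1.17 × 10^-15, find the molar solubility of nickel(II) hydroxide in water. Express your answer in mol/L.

Ni(OH)2(s) ⇌ Ni^2+ + 2 OH^-
Ksp = [Ni^2+][OH^-]^2
With molar solubility s: [Ni^2+] = s, [OH^-] = 2s.
Ksp = s(2s)^2 = 4s^3
Solving, s = (1.17 × 10^-15/4)^(1/3) = 6.64 × 10^-6 M

6.64 x 10^-6 M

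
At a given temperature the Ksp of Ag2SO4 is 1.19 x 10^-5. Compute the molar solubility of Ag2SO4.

s ≈ 1.44 × 10^-2 M

Ag2SO4(s) ⇌ 2 Ag^+(aq) + SO4^2-(aq)
Ksp = [Ag^+]^2[SO4^2-]
With molar solubility s: [Ag^+] = 2s, [SO4^2-] = s.
Substituting: Ksp = (2s)^2s = 4s^3
s = (1.19 x 10^-5 / 4)^(1/3) = 1.44 × 10^-2 M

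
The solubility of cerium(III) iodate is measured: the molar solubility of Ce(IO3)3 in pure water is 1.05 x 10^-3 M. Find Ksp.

Ce(IO3)3(s) <=> Ce^3+ + 3 IO3^-
For each mole of Ce(IO3)3 that dissolves: [Ce^3+] = s, [IO3^-] = 3s.
Ksp = [Ce^3+][IO3^-]^3
Ksp = s(3s)^3 = 27s^4
With s = 1.05 x 10^-3: Ksp = 3.28 x 10^-11

Ksp ≈ 3.28 x 10^-11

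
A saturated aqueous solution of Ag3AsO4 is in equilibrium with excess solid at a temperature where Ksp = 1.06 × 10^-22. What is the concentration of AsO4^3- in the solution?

[AsO4^3-] ≈ 1.41e-6 M

Ag3AsO4(s) ⇌ 3 Ag^+ + AsO4^3-
Ksp = [Ag^+]^3[AsO4^3-]
Let s = molar solubility. Then [Ag^+] = 3s and [AsO4^3-] = s.
Ksp = (3s)^3s = 27s^4
Solving, s = (1.06 × 10^-22/27)^(1/4) = 1.408 x 10^-6 M
[AsO4^3-] = s = 1.41 × 10^-6 M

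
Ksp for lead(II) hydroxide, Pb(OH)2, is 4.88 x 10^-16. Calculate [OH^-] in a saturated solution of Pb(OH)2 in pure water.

Pb(OH)2(s) <=> Pb^2+(aq) + 2 OH^-(aq)
Ksp = [Pb^2+][OH^-]^2
If s mol/L of Pb(OH)2 dissolves, [Pb^2+] = s and [OH^-] = 2s.
Ksp = s(2s)^2 = 4s^3
s = (4.88 x 10^-16 / 4)^(1/3) = 4.960 × 10^-6 M
[OH^-] = 2s = 9.92 x 10^-6 M

[OH^-] ≈ 9.92e-6 M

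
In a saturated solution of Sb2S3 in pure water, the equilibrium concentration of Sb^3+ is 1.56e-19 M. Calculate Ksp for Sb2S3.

Sb2S3(s) <=> 2 Sb^3+(aq) + 3 S^2-(aq)
Stoichiometry gives [S^2-] = (3/2)[Sb^3+] = 2.340 × 10^-19 M.
Ksp = [Sb^3+]^2[S^2-]^3
Ksp = (1.56 × 10^-19)^2 × (2.340 × 10^-19)^3 = 3.12 x 10^-94

Ksp ≈ 3.12 × 10^-94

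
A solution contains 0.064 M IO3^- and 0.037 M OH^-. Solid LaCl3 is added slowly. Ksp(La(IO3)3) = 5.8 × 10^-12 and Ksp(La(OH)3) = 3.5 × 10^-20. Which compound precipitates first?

La(OH)3

Each salt begins to precipitate when Q = Ksp, i.e. when [La^3+] reaches its threshold.
For La(IO3)3: 5.8 × 10^-12 = (0.064)^3 × [La^3+]  ⇒  [La^3+] = 2.2 × 10^-8 M.
For La(OH)3: 3.5 × 10^-20 = (0.037)^3 × [La^3+]  ⇒  [La^3+] = 6.9 × 10^-16 M.
The salt with the lower threshold [La^3+] precipitates first: La(OH)3.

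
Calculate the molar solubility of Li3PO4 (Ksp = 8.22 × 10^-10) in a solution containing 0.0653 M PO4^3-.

s ≈ 7.75 x 10^-4 M

Li3PO4(s) <=> 3 Li^+(aq) + PO4^3-(aq)
Ksp = [Li^+]^3[PO4^3-]
Let s = moles of Li3PO4 that dissolve per litre. [Li^+] = 3s, [PO4^3-] = 0.0653 + s ≈ 0.0653 (Ksp is small, so little additional dissolves).
Ksp ≈ (3s)^3 × 0.0653
s = 7.75 × 10^-4 M
Check: s = 7.8 × 10^-4 ≪ 0.0653, so the approximation is valid.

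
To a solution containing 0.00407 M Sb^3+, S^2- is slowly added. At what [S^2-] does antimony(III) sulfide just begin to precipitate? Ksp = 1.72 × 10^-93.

4.70 × 10^-30 M

Sb2S3(s) <=> 2 Sb^3+(aq) + 3 S^2-(aq)
Ksp = [Sb^3+]^2[S^2-]^3
Precipitation begins when Q = Ksp. With [Sb^3+] = 0.00407 M:
1.72 × 10^-93 = (0.00407)^2 × [S^2-]^3
[S^2-] = (1.72 × 10^-93 / 1.656 x 10^-5)^(1/3) = 4.70 x 10^-30 M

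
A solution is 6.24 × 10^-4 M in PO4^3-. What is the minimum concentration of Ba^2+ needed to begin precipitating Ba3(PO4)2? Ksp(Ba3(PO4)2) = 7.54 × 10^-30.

Ba3(PO4)2(s) <=> 3 Ba^2+(aq) + 2 PO4^3-(aq)
Ksp = [Ba^2+]^3[PO4^3-]^2
Precipitation begins when Q = Ksp. With [PO4^3-] = 6.24 × 10^-4 M:
7.54 × 10^-30 = (6.24 × 10^-4)^2 × [Ba^2+]^3
[Ba^2+] = (7.54 × 10^-30 / 3.894 x 10^-7)^(1/3) = 2.69 × 10^-8 M

[Ba^2+] = 2.69e-8 M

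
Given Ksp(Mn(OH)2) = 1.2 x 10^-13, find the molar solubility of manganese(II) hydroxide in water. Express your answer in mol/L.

3.1e-5 M

Mn(OH)2(s) <=> Mn^2+ + 2 OH^-
Ksp = [Mn^2+][OH^-]^2
If s mol/L of Mn(OH)2 dissolves, [Mn^2+] = s and [OH^-] = 2s.
Substituting: Ksp = s(2s)^2 = 4s^3
Solving, s = (1.2 x 10^-13/4)^(1/3) = 3.1 × 10^-5 M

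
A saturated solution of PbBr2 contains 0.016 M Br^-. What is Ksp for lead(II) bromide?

Ksp ≈ 2.0e-6

PbBr2(s) ⇌ Pb^2+(aq) + 2 Br^-(aq)
Stoichiometry gives [Pb^2+] = (1/2)[Br^-] = 8.00 × 10^-3 M.
Ksp = [Pb^2+][Br^-]^2
Ksp = 8.00 x 10^-3 × (1.6 × 10^-2)^2 = 2.0 x 10^-6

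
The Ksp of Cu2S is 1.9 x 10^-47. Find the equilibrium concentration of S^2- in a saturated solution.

Cu2S(s) ⇌ 2 Cu^+ + S^2-
Ksp = [Cu^+]^2[S^2-]
With molar solubility s: [Cu^+] = 2s, [S^2-] = s.
Ksp = (2s)^2s = 4s^3
s = (1.9 x 10^-47 / 4)^(1/3) = 1.68 × 10^-16 M
[S^2-] = s = 1.7 × 10^-16 M

1.7e-16 M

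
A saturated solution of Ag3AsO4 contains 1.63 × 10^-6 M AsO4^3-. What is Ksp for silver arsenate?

Ag3AsO4(s) ⇌ 3 Ag^+ + AsO4^3-
Stoichiometry gives [Ag^+] = (3/1)[AsO4^3-] = 4.890 x 10^-6 M.
Ksp = [Ag^+]^3[AsO4^3-]
Ksp = (4.890 x 10^-6)^3 × 1.63 × 10^-6 = 1.91 × 10^-22

Ksp = 1.91e-22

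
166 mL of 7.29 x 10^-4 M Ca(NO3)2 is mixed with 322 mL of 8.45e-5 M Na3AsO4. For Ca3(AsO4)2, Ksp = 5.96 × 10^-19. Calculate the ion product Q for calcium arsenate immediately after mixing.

Total volume = 166 + 322 = 488 mL.
[Ca^2+] = 7.29 x 10^-4 × (166/488) = 2.480 x 10^-4 M
[AsO4^3-] = 8.45 × 10^-5 × (322/488) = 5.576 × 10^-5 M
Ca3(AsO4)2(s) <=> 3 Ca^2+ + 2 AsO4^3-, so Q = [Ca^2+]^3[AsO4^3-]^2
Q = (2.480 × 10^-4)^3(5.576 × 10^-5)^2 = 4.74 × 10^-20
Q < Ksp, so no precipitate of Ca3(AsO4)2 forms.

Q ≈ 4.74 x 10^-20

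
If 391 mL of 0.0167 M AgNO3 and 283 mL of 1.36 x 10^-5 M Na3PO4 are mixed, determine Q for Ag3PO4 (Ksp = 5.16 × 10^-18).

Total volume = 391 + 283 = 674 mL.
[Ag^+] = 1.67 × 10^-2 × (391/674) = 9.688 x 10^-3 M
[PO4^3-] = 1.36 × 10^-5 × (283/674) = 5.710 × 10^-6 M
Ag3PO4(s) ⇌ 3 Ag^+ + PO4^3-, so Q = [Ag^+]^3[PO4^3-]
Q = (9.688 × 10^-3)^3(5.710 × 10^-6) = 5.19 × 10^-12
Q > Ksp, so Ag3PO4 will precipitate.

5.19 × 10^-12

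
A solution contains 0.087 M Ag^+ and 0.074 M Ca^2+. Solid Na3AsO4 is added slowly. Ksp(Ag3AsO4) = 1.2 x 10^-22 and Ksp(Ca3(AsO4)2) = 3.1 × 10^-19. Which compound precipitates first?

Each salt begins to precipitate when Q = Ksp, i.e. when [AsO4^3-] reaches its threshold.
For Ag3AsO4: 1.2 x 10^-22 = (0.087)^3 × [AsO4^3-]  ⇒  [AsO4^3-] = 1.8 × 10^-19 M.
For Ca3(AsO4)2: 3.1 × 10^-19 = (0.074)^3 × [AsO4^3-]^2  ⇒  [AsO4^3-] = 2.8 x 10^-8 M.
The salt with the lower threshold [AsO4^3-] precipitates first: Ag3AsO4.

Ag3AsO4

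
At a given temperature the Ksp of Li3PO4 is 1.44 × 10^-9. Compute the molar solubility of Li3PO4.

s = 2.70e-3 M

Li3PO4(s) <=> 3 Li^+ + PO4^3-
Ksp = [Li^+]^3[PO4^3-]
With molar solubility s: [Li^+] = 3s, [PO4^3-] = s.
So Ksp = (3s)^3 × s = 27s^4
s = (1.44 × 10^-9 / 27)^(1/4) = 2.70 × 10^-3 M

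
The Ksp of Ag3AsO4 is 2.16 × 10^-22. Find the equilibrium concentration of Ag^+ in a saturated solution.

[Ag^+] = 5.05 × 10^-6 M

Ag3AsO4(s) ⇌ 3 Ag^+ + AsO4^3-
Ksp = [Ag^+]^3[AsO4^3-]
Let s = molar solubility. Then [Ag^+] = 3s and [AsO4^3-] = s.
Substituting: Ksp = (3s)^3s = 27s^4
Solving, s = (2.16 × 10^-22/27)^(1/4) = 1.682 × 10^-6 M
[Ag^+] = 3s = 5.05 x 10^-6 M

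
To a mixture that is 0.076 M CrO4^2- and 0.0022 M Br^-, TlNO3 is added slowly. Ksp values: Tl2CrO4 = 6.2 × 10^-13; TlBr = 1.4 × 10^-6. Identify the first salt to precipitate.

Each salt begins to precipitate when Q = Ksp, i.e. when [Tl^+] reaches its threshold.
For Tl2CrO4: 6.2 × 10^-13 = 0.076 × [Tl^+]^2  ⇒  [Tl^+] = 2.9 × 10^-6 M.
For TlBr: 1.4 × 10^-6 = 0.0022 × [Tl^+]  ⇒  [Tl^+] = 6.4 × 10^-4 M.
The salt with the lower threshold [Tl^+] precipitates first: Tl2CrO4.

Tl2CrO4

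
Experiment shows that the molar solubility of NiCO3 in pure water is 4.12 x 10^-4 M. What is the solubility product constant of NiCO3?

Ksp ≈ 1.70 × 10^-7

NiCO3(s) ⇌ Ni^2+ + CO3^2-
If s mol/L of NiCO3 dissolves, [Ni^2+] = s and [CO3^2-] = s.
Ksp = [Ni^2+][CO3^2-]
Ksp = s × s = s^2
With s = 4.12 x 10^-4: Ksp = 1.70 × 10^-7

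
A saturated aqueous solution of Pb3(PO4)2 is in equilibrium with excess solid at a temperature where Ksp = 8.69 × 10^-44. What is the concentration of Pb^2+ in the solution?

Pb3(PO4)2(s) ⇌ 3 Pb^2+ + 2 PO4^3-
Ksp = [Pb^2+]^3[PO4^3-]^2
If s mol/L of Pb3(PO4)2 dissolves, [Pb^2+] = 3s and [PO4^3-] = 2s.
Substituting: Ksp = (3s)^3(2s)^2 = 108s^5
Solving, s = (8.69 × 10^-44/108)^(1/5) = 9.575 x 10^-10 M
[Pb^2+] = 3s = 2.87 × 10^-9 M

[Pb^2+] ≈ 2.87 x 10^-9 M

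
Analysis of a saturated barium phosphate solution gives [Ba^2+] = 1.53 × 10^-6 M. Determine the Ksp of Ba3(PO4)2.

Ksp ≈ 3.73e-30

Ba3(PO4)2(s) ⇌ 3 Ba^2+ + 2 PO4^3-
Stoichiometry gives [PO4^3-] = (2/3)[Ba^2+] = 1.020 x 10^-6 M.
Ksp = [Ba^2+]^3[PO4^3-]^2
Ksp = (1.53 x 10^-6)^3 × (1.020 x 10^-6)^2 = 3.73 x 10^-30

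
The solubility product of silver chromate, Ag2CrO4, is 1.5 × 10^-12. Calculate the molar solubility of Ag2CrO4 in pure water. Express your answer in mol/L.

s = 7.2 × 10^-5 M

Ag2CrO4(s) ⇌ 2 Ag^+(aq) + CrO4^2-(aq)
Ksp = [Ag^+]^2[CrO4^2-]
If s mol/L of Ag2CrO4 dissolves, [Ag^+] = 2s and [CrO4^2-] = s.
Ksp = (2s)^2s = 4s^3
s = (1.5 × 10^-12 / 4)^(1/3) = 7.2 × 10^-5 M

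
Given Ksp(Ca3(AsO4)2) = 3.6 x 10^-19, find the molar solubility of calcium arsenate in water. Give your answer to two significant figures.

s ≈ 8.0 x 10^-5 M

Ca3(AsO4)2(s) <=> 3 Ca^2+(aq) + 2 AsO4^3-(aq)
Ksp = [Ca^2+]^3[AsO4^3-]^2
Let s = molar solubility. Then [Ca^2+] = 3s and [AsO4^3-] = 2s.
Ksp = (3s)^3(2s)^2 = 108s^5
Solving, s = (3.6 x 10^-19/108)^(1/5) = 8.0 × 10^-5 M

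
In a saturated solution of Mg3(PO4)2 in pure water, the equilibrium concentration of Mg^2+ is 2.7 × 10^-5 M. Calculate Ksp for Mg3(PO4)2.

6.4 × 10^-24

Mg3(PO4)2(s) <=> 3 Mg^2+(aq) + 2 PO4^3-(aq)
Stoichiometry gives [PO4^3-] = (2/3)[Mg^2+] = 1.80 × 10^-5 M.
Ksp = [Mg^2+]^3[PO4^3-]^2
Ksp = (2.7 x 10^-5)^3 × (1.80 × 10^-5)^2 = 6.4 × 10^-24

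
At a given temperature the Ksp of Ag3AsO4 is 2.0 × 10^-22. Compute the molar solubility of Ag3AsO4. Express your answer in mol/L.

1.6e-6 M

Ag3AsO4(s) <=> 3 Ag^+(aq) + AsO4^3-(aq)
Ksp = [Ag^+]^3[AsO4^3-]
For each mole of Ag3AsO4 that dissolves: [Ag^+] = 3s, [AsO4^3-] = s.
Substituting: Ksp = (3s)^3s = 27s^4
Solving, s = (2.0 × 10^-22/27)^(1/4) = 1.6 x 10^-6 M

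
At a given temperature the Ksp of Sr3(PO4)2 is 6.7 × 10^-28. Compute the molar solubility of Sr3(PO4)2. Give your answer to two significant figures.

1.4 × 10^-6 M

Sr3(PO4)2(s) ⇌ 3 Sr^2+(aq) + 2 PO4^3-(aq)
Ksp = [Sr^2+]^3[PO4^3-]^2
If s mol/L of Sr3(PO4)2 dissolves, [Sr^2+] = 3s and [PO4^3-] = 2s.
Ksp = (3s)^3(2s)^2 = 108s^5
s = (6.7 × 10^-28 / 108)^(1/5) = 1.4 × 10^-6 M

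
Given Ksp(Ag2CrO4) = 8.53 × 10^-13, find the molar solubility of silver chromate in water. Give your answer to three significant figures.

5.97e-5 M

Ag2CrO4(s) <=> 2 Ag^+(aq) + CrO4^2-(aq)
Ksp = [Ag^+]^2[CrO4^2-]
If s mol/L of Ag2CrO4 dissolves, [Ag^+] = 2s and [CrO4^2-] = s.
So Ksp = (2s)^2 × s = 4s^3
s = (8.53 × 10^-13 / 4)^(1/3) = 5.97 x 10^-5 M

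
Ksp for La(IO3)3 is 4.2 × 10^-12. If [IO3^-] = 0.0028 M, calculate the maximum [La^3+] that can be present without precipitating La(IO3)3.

[La^3+] = 1.9e-4 M

La(IO3)3(s) ⇌ La^3+ + 3 IO3^-
Ksp = [La^3+][IO3^-]^3
Precipitation begins when Q = Ksp. With [IO3^-] = 0.0028 M:
4.2 × 10^-12 = (0.0028)^3 × [La^3+]
[La^3+] = (4.2 × 10^-12 / 2.20 × 10^-8) = 1.9 × 10^-4 M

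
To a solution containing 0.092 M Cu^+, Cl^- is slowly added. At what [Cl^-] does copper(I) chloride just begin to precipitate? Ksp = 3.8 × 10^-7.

[Cl^-] = 4.1e-6 M

CuCl(s) ⇌ Cu^+ + Cl^-
Ksp = [Cu^+][Cl^-]
Precipitation begins when Q = Ksp. With [Cu^+] = 0.092 M:
3.8 × 10^-7 = (0.092) × [Cl^-]
[Cl^-] = (3.8 × 10^-7 / 9.2 × 10^-2) = 4.1 × 10^-6 M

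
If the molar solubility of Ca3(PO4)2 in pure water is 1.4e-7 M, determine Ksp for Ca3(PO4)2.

Ca3(PO4)2(s) ⇌ 3 Ca^2+(aq) + 2 PO4^3-(aq)
If s mol/L of Ca3(PO4)2 dissolves, [Ca^2+] = 3s and [PO4^3-] = 2s.
Ksp = [Ca^2+]^3[PO4^3-]^2
Ksp = (3s)^3(2s)^2 = 108s^5
Ksp = 108 × (1.4 x 10^-7)^5 = 5.8 x 10^-33

5.8 x 10^-33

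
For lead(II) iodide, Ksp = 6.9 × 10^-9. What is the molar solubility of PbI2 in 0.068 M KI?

PbI2(s) ⇌ Pb^2+ + 2 I^-
Ksp = [Pb^2+][I^-]^2
If s mol/L dissolves here, [Pb^2+] = s, [I^-] = 0.068 + 2s ≈ 0.068 (common-ion effect: I^- is already 0.068 M).
Ksp ≈ s × (0.068)^2
s = 1.5 x 10^-6 M
Check: 2s = 3.0 x 10^-6 ≪ 0.068, so the approximation is valid.

s = 1.5e-6 M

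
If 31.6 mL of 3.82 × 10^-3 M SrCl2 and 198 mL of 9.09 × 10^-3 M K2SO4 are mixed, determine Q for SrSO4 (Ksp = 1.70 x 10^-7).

Total volume = 31.6 + 198 = 229.6 mL.
[Sr^2+] = 3.82 × 10^-3 × (31.6/229.6) = 5.257 x 10^-4 M
[SO4^2-] = 9.09 × 10^-3 × (198/229.6) = 7.839 × 10^-3 M
SrSO4(s) ⇌ Sr^2+(aq) + SO4^2-(aq), so Q = [Sr^2+][SO4^2-]
Q = (5.257 × 10^-4)(7.839 × 10^-3) = 4.12 × 10^-6
Q > Ksp, so SrSO4 will precipitate.

4.12 x 10^-6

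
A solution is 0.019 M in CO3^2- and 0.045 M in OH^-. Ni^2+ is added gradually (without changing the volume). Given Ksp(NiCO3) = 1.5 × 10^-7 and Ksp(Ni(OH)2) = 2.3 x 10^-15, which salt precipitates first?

Ni(OH)2

Each salt begins to precipitate when Q = Ksp, i.e. when [Ni^2+] reaches its threshold.
For NiCO3: 1.5 × 10^-7 = 0.019 × [Ni^2+]  ⇒  [Ni^2+] = 7.9 × 10^-6 M.
For Ni(OH)2: 2.3 x 10^-15 = (0.045)^2 × [Ni^2+]  ⇒  [Ni^2+] = 1.1 × 10^-12 M.
The salt with the lower threshold [Ni^2+] precipitates first: Ni(OH)2.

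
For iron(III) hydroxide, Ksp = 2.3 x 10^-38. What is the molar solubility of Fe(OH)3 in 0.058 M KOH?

s = 1.2e-34 M

Fe(OH)3(s) ⇌ Fe^3+(aq) + 3 OH^-(aq)
Ksp = [Fe^3+][OH^-]^3
Let s = moles of Fe(OH)3 that dissolve per litre. [Fe^3+] = s, [OH^-] = 0.058 + 3s ≈ 0.058 (since OH^- from KOH dominates).
Ksp ≈ s × (0.058)^3
s = 1.2 × 10^-34 M
Check: 3s = 3.5 x 10^-34 ≪ 0.058, so the approximation is valid.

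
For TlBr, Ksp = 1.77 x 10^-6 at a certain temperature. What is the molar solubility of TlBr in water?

s ≈ 1.33 x 10^-3 M

TlBr(s) ⇌ Tl^+(aq) + Br^-(aq)
Ksp = [Tl^+][Br^-]
For each mole of TlBr that dissolves: [Tl^+] = s, [Br^-] = s.
Ksp = s^2
s = √(1.77 x 10^-6) = 1.33 x 10^-3 M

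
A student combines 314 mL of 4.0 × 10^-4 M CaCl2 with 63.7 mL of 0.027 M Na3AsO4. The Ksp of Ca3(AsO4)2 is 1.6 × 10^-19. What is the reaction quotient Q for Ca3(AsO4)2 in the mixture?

Total volume = 314 + 63.7 = 377.7 mL.
[Ca^2+] = 4.0 × 10^-4 × (314/377.7) = 3.33 × 10^-4 M
[AsO4^3-] = 2.7 × 10^-2 × (63.7/377.7) = 4.55 × 10^-3 M
Ca3(AsO4)2(s) ⇌ 3 Ca^2+(aq) + 2 AsO4^3-(aq), so Q = [Ca^2+]^3[AsO4^3-]^2
Q = (3.33 × 10^-4)^3(4.55 × 10^-3)^2 = 7.6 × 10^-16
Q > Ksp, so Ca3(AsO4)2 will precipitate.

Q ≈ 7.6 × 10^-16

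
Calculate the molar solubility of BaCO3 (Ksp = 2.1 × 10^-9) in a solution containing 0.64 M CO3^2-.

3.3e-9 M

BaCO3(s) ⇌ Ba^2+(aq) + CO3^2-(aq)
Ksp = [Ba^2+][CO3^2-]
Let s = moles of BaCO3 that dissolve per litre. [Ba^2+] = s, [CO3^2-] = 0.64 + s ≈ 0.64 (since the CO3^2- already present dominates).
Ksp ≈ s × 0.64
s = 3.3 × 10^-9 M
Check: s = 3.3 × 10^-9 ≪ 0.64, so the approximation is valid.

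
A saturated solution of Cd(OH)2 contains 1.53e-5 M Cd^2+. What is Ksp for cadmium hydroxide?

Cd(OH)2(s) ⇌ Cd^2+ + 2 OH^-
Stoichiometry gives [OH^-] = (2/1)[Cd^2+] = 3.060 × 10^-5 M.
Ksp = [Cd^2+][OH^-]^2
Ksp = 1.53 x 10^-5 × (3.060 × 10^-5)^2 = 1.43 x 10^-14

1.43 × 10^-14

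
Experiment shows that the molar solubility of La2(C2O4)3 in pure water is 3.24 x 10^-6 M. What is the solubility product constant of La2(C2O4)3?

3.86e-26

La2(C2O4)3(s) ⇌ 2 La^3+ + 3 C2O4^2-
If s mol/L of La2(C2O4)3 dissolves, [La^3+] = 2s and [C2O4^2-] = 3s.
Ksp = [La^3+]^2[C2O4^2-]^3
Substituting: Ksp = (2s)^2(3s)^3 = 108s^5
Ksp = 108 × (3.24 x 10^-6)^5 = 3.86 × 10^-26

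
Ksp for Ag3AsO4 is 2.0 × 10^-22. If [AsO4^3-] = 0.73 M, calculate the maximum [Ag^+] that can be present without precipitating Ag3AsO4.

[Ag^+] = 6.5 x 10^-8 M

Ag3AsO4(s) <=> 3 Ag^+ + AsO4^3-
Ksp = [Ag^+]^3[AsO4^3-]
Precipitation begins when Q = Ksp. With [AsO4^3-] = 0.73 M:
2.0 × 10^-22 = (0.73) × [Ag^+]^3
[Ag^+] = (2.0 × 10^-22 / 7.3 × 10^-1)^(1/3) = 6.5 x 10^-8 M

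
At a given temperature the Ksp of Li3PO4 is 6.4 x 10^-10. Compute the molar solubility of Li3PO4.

s ≈ 2.2 × 10^-3 M

Li3PO4(s) ⇌ 3 Li^+ + PO4^3-
Ksp = [Li^+]^3[PO4^3-]
Let s = molar solubility. Then [Li^+] = 3s and [PO4^3-] = s.
Ksp = (3s)^3s = 27s^4
s^4 = 6.4 x 10^-10 / 27, so s = 2.2 × 10^-3 M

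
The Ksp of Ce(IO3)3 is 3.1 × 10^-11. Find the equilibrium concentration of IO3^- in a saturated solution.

[IO3^-] ≈ 3.1 × 10^-3 M

Ce(IO3)3(s) ⇌ Ce^3+(aq) + 3 IO3^-(aq)
Ksp = [Ce^3+][IO3^-]^3
If s mol/L of Ce(IO3)3 dissolves, [Ce^3+] = s and [IO3^-] = 3s.
Substituting: Ksp = s(3s)^3 = 27s^4
s = (3.1 × 10^-11 / 27)^(1/4) = 1.04 x 10^-3 M
[IO3^-] = 3s = 3.1 × 10^-3 M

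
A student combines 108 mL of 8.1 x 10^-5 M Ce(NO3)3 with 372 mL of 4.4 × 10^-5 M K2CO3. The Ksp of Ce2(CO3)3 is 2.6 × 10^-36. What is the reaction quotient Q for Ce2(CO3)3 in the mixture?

Total volume = 108 + 372 = 480 mL.
[Ce^3+] = 8.1 × 10^-5 × (108/480) = 1.82 × 10^-5 M
[CO3^2-] = 4.4 × 10^-5 × (372/480) = 3.41 × 10^-5 M
Ce2(CO3)3(s) ⇌ 2 Ce^3+(aq) + 3 CO3^2-(aq), so Q = [Ce^3+]^2[CO3^2-]^3
Q = (1.82 × 10^-5)^2(3.41 x 10^-5)^3 = 1.3 × 10^-23
Q > Ksp, so Ce2(CO3)3 will precipitate.

Q ≈ 1.3e-23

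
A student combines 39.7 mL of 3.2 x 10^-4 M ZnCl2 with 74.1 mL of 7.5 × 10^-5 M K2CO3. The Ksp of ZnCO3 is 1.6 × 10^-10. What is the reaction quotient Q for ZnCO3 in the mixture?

Total volume = 39.7 + 74.1 = 113.8 mL.
[Zn^2+] = 3.2 x 10^-4 × (39.7/113.8) = 1.12 × 10^-4 M
[CO3^2-] = 7.5 x 10^-5 × (74.1/113.8) = 4.88 × 10^-5 M
ZnCO3(s) ⇌ Zn^2+ + CO3^2-, so Q = [Zn^2+][CO3^2-]
Q = (1.12 × 10^-4)(4.88 x 10^-5) = 5.5 × 10^-9
Q > Ksp, so ZnCO3 will precipitate.

Q ≈ 5.5e-9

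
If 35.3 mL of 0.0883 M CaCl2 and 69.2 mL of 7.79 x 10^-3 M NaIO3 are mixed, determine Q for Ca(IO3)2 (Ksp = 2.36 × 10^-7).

Total volume = 35.3 + 69.2 = 104.5 mL.
[Ca^2+] = 8.83 × 10^-2 × (35.3/104.5) = 2.983 × 10^-2 M
[IO3^-] = 7.79 × 10^-3 × (69.2/104.5) = 5.159 × 10^-3 M
Ca(IO3)2(s) ⇌ Ca^2+ + 2 IO3^-, so Q = [Ca^2+][IO3^-]^2
Q = (2.983 × 10^-2)(5.159 × 10^-3)^2 = 7.94 × 10^-7
Q > Ksp, so Ca(IO3)2 will precipitate.

Q ≈ 7.94e-7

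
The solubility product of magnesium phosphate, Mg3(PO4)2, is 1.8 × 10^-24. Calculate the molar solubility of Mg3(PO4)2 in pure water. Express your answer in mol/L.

s ≈ 7.0e-6 M

Mg3(PO4)2(s) ⇌ 3 Mg^2+(aq) + 2 PO4^3-(aq)
Ksp = [Mg^2+]^3[PO4^3-]^2
For each mole of Mg3(PO4)2 that dissolves: [Mg^2+] = 3s, [PO4^3-] = 2s.
So Ksp = (3s)^3 × (2s)^2 = 108s^5
Solving, s = (1.8 × 10^-24/108)^(1/5) = 7.0 x 10^-6 M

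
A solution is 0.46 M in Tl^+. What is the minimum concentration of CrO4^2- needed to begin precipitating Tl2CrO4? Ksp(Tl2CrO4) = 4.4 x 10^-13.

[CrO4^2-] = 2.1 × 10^-12 M

Tl2CrO4(s) <=> 2 Tl^+ + CrO4^2-
Ksp = [Tl^+]^2[CrO4^2-]
Precipitation begins when Q = Ksp. With [Tl^+] = 0.46 M:
4.4 x 10^-13 = (0.46)^2 × [CrO4^2-]
[CrO4^2-] = (4.4 x 10^-13 / 2.12 × 10^-1) = 2.1 × 10^-12 M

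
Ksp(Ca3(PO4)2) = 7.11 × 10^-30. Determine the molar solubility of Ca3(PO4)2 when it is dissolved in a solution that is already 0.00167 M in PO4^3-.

4.55 × 10^-9 M

Ca3(PO4)2(s) <=> 3 Ca^2+(aq) + 2 PO4^3-(aq)
Ksp = [Ca^2+]^3[PO4^3-]^2
Let s = moles of Ca3(PO4)2 that dissolve per litre. [Ca^2+] = 3s, [PO4^3-] = 0.00167 + 2s ≈ 0.00167 (since the PO4^3- already present dominates).
Ksp ≈ (3s)^3 × (0.00167)^2
s = 4.55 × 10^-9 M
Check: 2s = 9.1 x 10^-9 ≪ 0.00167, so the approximation is valid.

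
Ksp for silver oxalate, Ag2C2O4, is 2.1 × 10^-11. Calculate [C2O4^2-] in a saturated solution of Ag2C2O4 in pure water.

Ag2C2O4(s) ⇌ 2 Ag^+(aq) + C2O4^2-(aq)
Ksp = [Ag^+]^2[C2O4^2-]
If s mol/L of Ag2C2O4 dissolves, [Ag^+] = 2s and [C2O4^2-] = s.
Ksp = (2s)^2s = 4s^3
Solving, s = (2.1 × 10^-11/4)^(1/3) = 1.74 × 10^-4 M
[C2O4^2-] = s = 1.7 × 10^-4 M

1.7 × 10^-4 M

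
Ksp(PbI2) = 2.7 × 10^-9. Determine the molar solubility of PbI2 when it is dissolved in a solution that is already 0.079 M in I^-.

PbI2(s) <=> Pb^2+(aq) + 2 I^-(aq)
Ksp = [Pb^2+][I^-]^2
Let s = moles of PbI2 that dissolve per litre. [Pb^2+] = s, [I^-] = 0.079 + 2s ≈ 0.079 (since the I^- already present dominates).
Ksp ≈ s × (0.079)^2
s = 4.3 × 10^-7 M
Check: 2s = 8.7 × 10^-7 ≪ 0.079, so the approximation is valid.

s = 4.3e-7 M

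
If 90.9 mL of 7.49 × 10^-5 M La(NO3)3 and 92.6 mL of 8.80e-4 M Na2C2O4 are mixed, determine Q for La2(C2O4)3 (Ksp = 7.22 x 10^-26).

Total volume = 90.9 + 92.6 = 183.5 mL.
[La^3+] = 7.49 x 10^-5 × (90.9/183.5) = 3.710 × 10^-5 M
[C2O4^2-] = 8.80 × 10^-4 × (92.6/183.5) = 4.441 × 10^-4 M
La2(C2O4)3(s) ⇌ 2 La^3+ + 3 C2O4^2-, so Q = [La^3+]^2[C2O4^2-]^3
Q = (3.710 x 10^-5)^2(4.441 × 10^-4)^3 = 1.21 x 10^-19
Q > Ksp, so La2(C2O4)3 will precipitate.

1.21 × 10^-19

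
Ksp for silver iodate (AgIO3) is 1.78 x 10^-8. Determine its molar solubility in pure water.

AgIO3(s) ⇌ Ag^+ + IO3^-
Ksp = [Ag^+][IO3^-]
With molar solubility s: [Ag^+] = s, [IO3^-] = s.
Ksp = (s)(s) = s^2
s = (1.78 x 10^-8)^(1/2) = 1.33 × 10^-4 M

1.33 × 10^-4 M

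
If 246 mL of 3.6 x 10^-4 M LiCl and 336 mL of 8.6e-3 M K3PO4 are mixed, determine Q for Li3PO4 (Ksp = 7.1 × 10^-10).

Q = 1.7 x 10^-14

Total volume = 246 + 336 = 582 mL.
[Li^+] = 3.6 × 10^-4 × (246/582) = 1.52 x 10^-4 M
[PO4^3-] = 8.6 × 10^-3 × (336/582) = 4.96 × 10^-3 M
Li3PO4(s) <=> 3 Li^+(aq) + PO4^3-(aq), so Q = [Li^+]^3[PO4^3-]
Q = (1.52 × 10^-4)^3(4.96 × 10^-3) = 1.7 x 10^-14
Q < Ksp, so no precipitate of Li3PO4 forms.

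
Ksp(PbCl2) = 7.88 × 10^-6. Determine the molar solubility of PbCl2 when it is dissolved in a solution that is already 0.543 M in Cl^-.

PbCl2(s) ⇌ Pb^2+(aq) + 2 Cl^-(aq)
Ksp = [Pb^2+][Cl^-]^2
If s mol/L dissolves here, [Pb^2+] = s, [Cl^-] = 0.543 + 2s ≈ 0.543 (common-ion effect: Cl^- is already 0.543 M).
Ksp ≈ s × (0.543)^2
s = 2.67 × 10^-5 M
Check: 2s = 5.3 × 10^-5 ≪ 0.543, so the approximation is valid.

s = 2.67 × 10^-5 M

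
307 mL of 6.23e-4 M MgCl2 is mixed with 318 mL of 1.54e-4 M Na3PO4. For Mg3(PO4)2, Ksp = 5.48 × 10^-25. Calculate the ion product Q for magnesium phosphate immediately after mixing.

Q = 1.76e-19

Total volume = 307 + 318 = 625 mL.
[Mg^2+] = 6.23 x 10^-4 × (307/625) = 3.060 × 10^-4 M
[PO4^3-] = 1.54 x 10^-4 × (318/625) = 7.836 × 10^-5 M
Mg3(PO4)2(s) ⇌ 3 Mg^2+ + 2 PO4^3-, so Q = [Mg^2+]^3[PO4^3-]^2
Q = (3.060 × 10^-4)^3(7.836 x 10^-5)^2 = 1.76 × 10^-19
Q > Ksp, so Mg3(PO4)2 will precipitate.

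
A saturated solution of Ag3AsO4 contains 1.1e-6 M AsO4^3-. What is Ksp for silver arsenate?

4.0 × 10^-23

Ag3AsO4(s) ⇌ 3 Ag^+(aq) + AsO4^3-(aq)
Stoichiometry gives [Ag^+] = (3/1)[AsO4^3-] = 3.30 x 10^-6 M.
Ksp = [Ag^+]^3[AsO4^3-]
Ksp = (3.30 × 10^-6)^3 × 1.1 × 10^-6 = 4.0 × 10^-23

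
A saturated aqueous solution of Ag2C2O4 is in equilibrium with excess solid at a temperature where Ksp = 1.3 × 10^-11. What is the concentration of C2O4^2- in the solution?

[C2O4^2-] ≈ 1.5 x 10^-4 M

Ag2C2O4(s) ⇌ 2 Ag^+(aq) + C2O4^2-(aq)
Ksp = [Ag^+]^2[C2O4^2-]
For each mole of Ag2C2O4 that dissolves: [Ag^+] = 2s, [C2O4^2-] = s.
Substituting: Ksp = (2s)^2s = 4s^3
Solving, s = (1.3 × 10^-11/4)^(1/3) = 1.48 × 10^-4 M
[C2O4^2-] = s = 1.5 × 10^-4 M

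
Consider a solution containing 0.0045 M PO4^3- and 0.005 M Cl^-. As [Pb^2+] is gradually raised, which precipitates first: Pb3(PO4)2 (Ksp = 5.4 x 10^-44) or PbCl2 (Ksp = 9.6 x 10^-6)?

Pb3(PO4)2

Each salt begins to precipitate when Q = Ksp, i.e. when [Pb^2+] reaches its threshold.
For Pb3(PO4)2: 5.4 x 10^-44 = (0.0045)^2 × [Pb^2+]^3  ⇒  [Pb^2+] = 1.4 x 10^-13 M.
For PbCl2: 9.6 x 10^-6 = (0.005)^2 × [Pb^2+]  ⇒  [Pb^2+] = 3.8 × 10^-1 M.
The salt with the lower threshold [Pb^2+] precipitates first: Pb3(PO4)2.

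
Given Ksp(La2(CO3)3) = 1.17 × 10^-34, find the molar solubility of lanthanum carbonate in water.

La2(CO3)3(s) ⇌ 2 La^3+ + 3 CO3^2-
Ksp = [La^3+]^2[CO3^2-]^3
With molar solubility s: [La^3+] = 2s, [CO3^2-] = 3s.
Ksp = (2s)^2(3s)^3 = 108s^5
s^5 = 1.17 × 10^-34 / 108, so s = 6.41 x 10^-8 M

6.41 × 10^-8 M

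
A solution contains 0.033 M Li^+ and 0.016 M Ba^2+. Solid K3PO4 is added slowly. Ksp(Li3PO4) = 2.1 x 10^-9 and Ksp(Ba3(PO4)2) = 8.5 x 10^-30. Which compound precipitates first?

Ba3(PO4)2

Each salt begins to precipitate when Q = Ksp, i.e. when [PO4^3-] reaches its threshold.
For Li3PO4: 2.1 x 10^-9 = (0.033)^3 × [PO4^3-]  ⇒  [PO4^3-] = 5.8 x 10^-5 M.
For Ba3(PO4)2: 8.5 x 10^-30 = (0.016)^3 × [PO4^3-]^2  ⇒  [PO4^3-] = 1.4 × 10^-12 M.
The salt with the lower threshold [PO4^3-] precipitates first: Ba3(PO4)2.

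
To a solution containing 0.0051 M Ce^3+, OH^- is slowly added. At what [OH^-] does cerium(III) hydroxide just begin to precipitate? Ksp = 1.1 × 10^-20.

[OH^-] ≈ 1.3 × 10^-6 M

Ce(OH)3(s) ⇌ Ce^3+ + 3 OH^-
Ksp = [Ce^3+][OH^-]^3
Precipitation begins when Q = Ksp. With [Ce^3+] = 0.0051 M:
1.1 × 10^-20 = (0.0051) × [OH^-]^3
[OH^-] = (1.1 × 10^-20 / 5.1 x 10^-3)^(1/3) = 1.3 × 10^-6 M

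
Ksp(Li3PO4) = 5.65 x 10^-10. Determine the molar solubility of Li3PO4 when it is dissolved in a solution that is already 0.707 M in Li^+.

s ≈ 1.60e-9 M

Li3PO4(s) ⇌ 3 Li^+ + PO4^3-
Ksp = [Li^+]^3[PO4^3-]
Let s = moles of Li3PO4 that dissolve per litre. [Li^+] = 0.707 + 3s ≈ 0.707, [PO4^3-] = s (since the Li^+ already present dominates).
Ksp ≈ (0.707)^3 × s
s = 1.60 × 10^-9 M
Check: 3s = 4.8 x 10^-9 ≪ 0.707, so the approximation is valid.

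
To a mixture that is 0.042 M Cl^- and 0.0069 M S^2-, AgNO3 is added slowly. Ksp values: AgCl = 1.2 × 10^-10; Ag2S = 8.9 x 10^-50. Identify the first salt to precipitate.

Each salt begins to precipitate when Q = Ksp, i.e. when [Ag^+] reaches its threshold.
For AgCl: 1.2 × 10^-10 = 0.042 × [Ag^+]  ⇒  [Ag^+] = 2.9 × 10^-9 M.
For Ag2S: 8.9 x 10^-50 = 0.0069 × [Ag^+]^2  ⇒  [Ag^+] = 3.6 × 10^-24 M.
The salt with the lower threshold [Ag^+] precipitates first: Ag2S.

Ag2S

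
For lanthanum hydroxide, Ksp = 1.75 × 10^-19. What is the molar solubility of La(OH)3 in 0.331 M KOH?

4.83 x 10^-18 M

La(OH)3(s) ⇌ La^3+(aq) + 3 OH^-(aq)
Ksp = [La^3+][OH^-]^3
Let s = moles of La(OH)3 that dissolve per litre. [La^3+] = s, [OH^-] = 0.331 + 3s ≈ 0.331 (since OH^- from KOH dominates).
Ksp ≈ s × (0.331)^3
s = 4.83 x 10^-18 M
Check: 3s = 1.4 x 10^-17 ≪ 0.331, so the approximation is valid.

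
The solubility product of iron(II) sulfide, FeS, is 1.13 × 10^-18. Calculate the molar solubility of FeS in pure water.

s ≈ 1.06 x 10^-9 M

FeS(s) ⇌ Fe^2+ + S^2-
Ksp = [Fe^2+][S^2-]
If s mol/L of FeS dissolves, [Fe^2+] = s and [S^2-] = s.
Ksp = s × s = s^2
s = (1.13 × 10^-18)^(1/2) = 1.06 × 10^-9 M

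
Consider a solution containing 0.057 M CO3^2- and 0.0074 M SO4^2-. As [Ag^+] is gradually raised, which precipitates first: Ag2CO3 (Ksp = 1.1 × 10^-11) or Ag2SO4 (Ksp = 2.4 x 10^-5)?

Precipitation of each salt starts when its ion product equals its Ksp.
For Ag2CO3: 1.1 × 10^-11 = 0.057 × [Ag^+]^2  ⇒  [Ag^+] = 1.4 x 10^-5 M.
For Ag2SO4: 2.4 x 10^-5 = 0.0074 × [Ag^+]^2  ⇒  [Ag^+] = 5.7 × 10^-2 M.
The salt with the lower threshold [Ag^+] precipitates first: Ag2CO3.

Ag2CO3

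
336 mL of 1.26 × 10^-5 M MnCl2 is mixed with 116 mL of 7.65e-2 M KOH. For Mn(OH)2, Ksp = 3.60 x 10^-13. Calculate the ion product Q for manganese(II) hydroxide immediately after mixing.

Q ≈ 3.61 x 10^-9

Total volume = 336 + 116 = 452 mL.
[Mn^2+] = 1.26 × 10^-5 × (336/452) = 9.366 × 10^-6 M
[OH^-] = 7.65 × 10^-2 × (116/452) = 1.963 × 10^-2 M
Mn(OH)2(s) ⇌ Mn^2+(aq) + 2 OH^-(aq), so Q = [Mn^2+][OH^-]^2
Q = (9.366 × 10^-6)(1.963 x 10^-2)^2 = 3.61 x 10^-9
Q > Ksp, so Mn(OH)2 will precipitate.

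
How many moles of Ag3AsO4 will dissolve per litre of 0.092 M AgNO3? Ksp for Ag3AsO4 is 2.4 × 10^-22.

s = 3.1e-19 M

Ag3AsO4(s) <=> 3 Ag^+ + AsO4^3-
Ksp = [Ag^+]^3[AsO4^3-]
Let s = moles of Ag3AsO4 that dissolve per litre. [Ag^+] = 0.092 + 3s ≈ 0.092, [AsO4^3-] = s (Ksp is small, so little additional dissolves).
Ksp ≈ (0.092)^3 × s
s = 3.1 x 10^-19 M
Check: 3s = 9.2 × 10^-19 ≪ 0.092, so the approximation is valid.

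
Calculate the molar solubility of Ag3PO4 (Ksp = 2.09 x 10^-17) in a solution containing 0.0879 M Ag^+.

s = 3.08 × 10^-14 M

Ag3PO4(s) ⇌ 3 Ag^+(aq) + PO4^3-(aq)
Ksp = [Ag^+]^3[PO4^3-]
If s mol/L dissolves here, [Ag^+] = 0.0879 + 3s ≈ 0.0879, [PO4^3-] = s (Ksp is small, so little additional dissolves).
Ksp ≈ (0.0879)^3 × s
s = 3.08 x 10^-14 M
Check: 3s = 9.2 × 10^-14 ≪ 0.0879, so the approximation is valid.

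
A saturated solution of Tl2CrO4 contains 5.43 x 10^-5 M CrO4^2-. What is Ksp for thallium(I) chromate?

Tl2CrO4(s) ⇌ 2 Tl^+ + CrO4^2-
Stoichiometry gives [Tl^+] = (2/1)[CrO4^2-] = 1.086 × 10^-4 M.
Ksp = [Tl^+]^2[CrO4^2-]
Ksp = (1.086 x 10^-4)^2 × 5.43 x 10^-5 = 6.40 x 10^-13

Ksp ≈ 6.40 × 10^-13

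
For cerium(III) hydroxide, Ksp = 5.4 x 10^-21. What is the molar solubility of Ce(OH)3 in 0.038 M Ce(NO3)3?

Ce(OH)3(s) ⇌ Ce^3+(aq) + 3 OH^-(aq)
Ksp = [Ce^3+][OH^-]^3
If s mol/L dissolves here, [Ce^3+] = 0.038 + s ≈ 0.038, [OH^-] = 3s (Ksp is small, so little additional dissolves).
Ksp ≈ 0.038 × (3s)^3
s = 1.7 x 10^-7 M
Check: s = 1.7 × 10^-7 ≪ 0.038, so the approximation is valid.

1.7 x 10^-7 M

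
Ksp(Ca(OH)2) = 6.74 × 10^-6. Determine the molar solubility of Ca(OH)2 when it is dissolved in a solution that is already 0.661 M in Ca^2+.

Ca(OH)2(s) <=> Ca^2+(aq) + 2 OH^-(aq)
Ksp = [Ca^2+][OH^-]^2
Let s be the molar solubility in this solution. [Ca^2+] = 0.661 + s ≈ 0.661, [OH^-] = 2s (common-ion effect: Ca^2+ is already 0.661 M).
Ksp ≈ 0.661 × (2s)^2
s = 1.60 × 10^-3 M
Check: s = 1.6 × 10^-3 ≪ 0.661, so the approximation is valid.

s = 1.60 x 10^-3 M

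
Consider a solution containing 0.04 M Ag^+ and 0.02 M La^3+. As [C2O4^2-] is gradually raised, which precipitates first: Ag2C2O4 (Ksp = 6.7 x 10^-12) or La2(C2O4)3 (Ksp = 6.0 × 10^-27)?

Precipitation of each salt starts when its ion product equals its Ksp.
For Ag2C2O4: 6.7 x 10^-12 = (0.04)^2 × [C2O4^2-]  ⇒  [C2O4^2-] = 4.2 x 10^-9 M.
For La2(C2O4)3: 6.0 × 10^-27 = (0.02)^2 × [C2O4^2-]^3  ⇒  [C2O4^2-] = 2.5 x 10^-8 M.
The salt with the lower threshold [C2O4^2-] precipitates first: Ag2C2O4.

Ag2C2O4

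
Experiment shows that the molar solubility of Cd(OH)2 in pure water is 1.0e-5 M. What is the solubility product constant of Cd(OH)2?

Ksp ≈ 4.0 × 10^-15

Cd(OH)2(s) ⇌ Cd^2+(aq) + 2 OH^-(aq)
Let s = molar solubility. Then [Cd^2+] = s and [OH^-] = 2s.
Ksp = [Cd^2+][OH^-]^2
Ksp = s(2s)^2 = 4s^3
With s = 1.0 x 10^-5: Ksp = 4.0 × 10^-15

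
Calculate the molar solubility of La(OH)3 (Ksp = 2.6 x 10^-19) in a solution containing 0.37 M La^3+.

3.0 × 10^-7 M

La(OH)3(s) <=> La^3+ + 3 OH^-
Ksp = [La^3+][OH^-]^3
Let s be the molar solubility in this solution. [La^3+] = 0.37 + s ≈ 0.37, [OH^-] = 3s (since the La^3+ already present dominates).
Ksp ≈ 0.37 × (3s)^3
s = 3.0 × 10^-7 M
Check: s = 3.0 × 10^-7 ≪ 0.37, so the approximation is valid.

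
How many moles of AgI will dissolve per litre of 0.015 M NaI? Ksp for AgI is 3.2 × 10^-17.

s ≈ 2.1 x 10^-15 M

AgI(s) <=> Ag^+(aq) + I^-(aq)
Ksp = [Ag^+][I^-]
Let s = moles of AgI that dissolve per litre. [Ag^+] = s, [I^-] = 0.015 + s ≈ 0.015 (since I^- from NaI dominates).
Ksp ≈ s × 0.015
s = 2.1 × 10^-15 M
Check: s = 2.1 x 10^-15 ≪ 0.015, so the approximation is valid.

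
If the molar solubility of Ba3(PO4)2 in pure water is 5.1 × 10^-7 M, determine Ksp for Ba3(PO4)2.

Ksp ≈ 3.7 × 10^-30

Ba3(PO4)2(s) <=> 3 Ba^2+ + 2 PO4^3-
For each mole of Ba3(PO4)2 that dissolves: [Ba^2+] = 3s, [PO4^3-] = 2s.
Ksp = [Ba^2+]^3[PO4^3-]^2
Ksp = (3s)^3(2s)^2 = 108s^5
Ksp = 108 × (5.1 x 10^-7)^5 = 3.7 × 10^-30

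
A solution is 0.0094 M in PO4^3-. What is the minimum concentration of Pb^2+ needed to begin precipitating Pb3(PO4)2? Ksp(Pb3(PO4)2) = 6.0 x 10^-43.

Pb3(PO4)2(s) ⇌ 3 Pb^2+(aq) + 2 PO4^3-(aq)
Ksp = [Pb^2+]^3[PO4^3-]^2
Precipitation begins when Q = Ksp. With [PO4^3-] = 0.0094 M:
6.0 x 10^-43 = (0.0094)^2 × [Pb^2+]^3
[Pb^2+] = (6.0 x 10^-43 / 8.84 × 10^-5)^(1/3) = 1.9 × 10^-13 M

[Pb^2+] = 1.9 × 10^-13 M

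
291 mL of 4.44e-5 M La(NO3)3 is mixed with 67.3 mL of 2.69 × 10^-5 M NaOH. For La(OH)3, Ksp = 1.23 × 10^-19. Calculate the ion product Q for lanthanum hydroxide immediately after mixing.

Total volume = 291 + 67.3 = 358.3 mL.
[La^3+] = 4.44 × 10^-5 × (291/358.3) = 3.606 × 10^-5 M
[OH^-] = 2.69 × 10^-5 × (67.3/358.3) = 5.053 × 10^-6 M
La(OH)3(s) <=> La^3+(aq) + 3 OH^-(aq), so Q = [La^3+][OH^-]^3
Q = (3.606 × 10^-5)(5.053 × 10^-6)^3 = 4.65 × 10^-21
Q < Ksp, so no precipitate of La(OH)3 forms.

Q ≈ 4.65 × 10^-21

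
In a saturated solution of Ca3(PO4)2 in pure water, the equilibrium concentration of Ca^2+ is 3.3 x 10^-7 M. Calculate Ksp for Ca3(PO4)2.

Ca3(PO4)2(s) <=> 3 Ca^2+(aq) + 2 PO4^3-(aq)
Stoichiometry gives [PO4^3-] = (2/3)[Ca^2+] = 2.20 x 10^-7 M.
Ksp = [Ca^2+]^3[PO4^3-]^2
Ksp = (3.3 × 10^-7)^3 × (2.20 × 10^-7)^2 = 1.7 x 10^-33

Ksp = 1.7 x 10^-33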